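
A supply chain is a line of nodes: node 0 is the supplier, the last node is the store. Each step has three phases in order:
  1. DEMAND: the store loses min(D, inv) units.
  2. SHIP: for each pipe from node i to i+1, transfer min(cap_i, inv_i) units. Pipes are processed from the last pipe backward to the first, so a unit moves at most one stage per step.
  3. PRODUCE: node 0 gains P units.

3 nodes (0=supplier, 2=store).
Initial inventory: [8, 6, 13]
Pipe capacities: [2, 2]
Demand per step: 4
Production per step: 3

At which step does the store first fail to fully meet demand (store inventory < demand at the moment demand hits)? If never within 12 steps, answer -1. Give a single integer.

Step 1: demand=4,sold=4 ship[1->2]=2 ship[0->1]=2 prod=3 -> [9 6 11]
Step 2: demand=4,sold=4 ship[1->2]=2 ship[0->1]=2 prod=3 -> [10 6 9]
Step 3: demand=4,sold=4 ship[1->2]=2 ship[0->1]=2 prod=3 -> [11 6 7]
Step 4: demand=4,sold=4 ship[1->2]=2 ship[0->1]=2 prod=3 -> [12 6 5]
Step 5: demand=4,sold=4 ship[1->2]=2 ship[0->1]=2 prod=3 -> [13 6 3]
Step 6: demand=4,sold=3 ship[1->2]=2 ship[0->1]=2 prod=3 -> [14 6 2]
Step 7: demand=4,sold=2 ship[1->2]=2 ship[0->1]=2 prod=3 -> [15 6 2]
Step 8: demand=4,sold=2 ship[1->2]=2 ship[0->1]=2 prod=3 -> [16 6 2]
Step 9: demand=4,sold=2 ship[1->2]=2 ship[0->1]=2 prod=3 -> [17 6 2]
Step 10: demand=4,sold=2 ship[1->2]=2 ship[0->1]=2 prod=3 -> [18 6 2]
Step 11: demand=4,sold=2 ship[1->2]=2 ship[0->1]=2 prod=3 -> [19 6 2]
Step 12: demand=4,sold=2 ship[1->2]=2 ship[0->1]=2 prod=3 -> [20 6 2]
First stockout at step 6

6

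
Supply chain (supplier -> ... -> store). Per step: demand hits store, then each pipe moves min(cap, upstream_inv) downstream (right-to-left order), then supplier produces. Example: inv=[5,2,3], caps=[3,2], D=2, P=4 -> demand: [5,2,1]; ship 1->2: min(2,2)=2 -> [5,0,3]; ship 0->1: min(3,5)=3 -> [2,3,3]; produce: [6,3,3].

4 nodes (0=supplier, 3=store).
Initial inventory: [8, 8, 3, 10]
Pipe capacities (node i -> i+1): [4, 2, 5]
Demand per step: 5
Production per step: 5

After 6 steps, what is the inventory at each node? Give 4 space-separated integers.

Step 1: demand=5,sold=5 ship[2->3]=3 ship[1->2]=2 ship[0->1]=4 prod=5 -> inv=[9 10 2 8]
Step 2: demand=5,sold=5 ship[2->3]=2 ship[1->2]=2 ship[0->1]=4 prod=5 -> inv=[10 12 2 5]
Step 3: demand=5,sold=5 ship[2->3]=2 ship[1->2]=2 ship[0->1]=4 prod=5 -> inv=[11 14 2 2]
Step 4: demand=5,sold=2 ship[2->3]=2 ship[1->2]=2 ship[0->1]=4 prod=5 -> inv=[12 16 2 2]
Step 5: demand=5,sold=2 ship[2->3]=2 ship[1->2]=2 ship[0->1]=4 prod=5 -> inv=[13 18 2 2]
Step 6: demand=5,sold=2 ship[2->3]=2 ship[1->2]=2 ship[0->1]=4 prod=5 -> inv=[14 20 2 2]

14 20 2 2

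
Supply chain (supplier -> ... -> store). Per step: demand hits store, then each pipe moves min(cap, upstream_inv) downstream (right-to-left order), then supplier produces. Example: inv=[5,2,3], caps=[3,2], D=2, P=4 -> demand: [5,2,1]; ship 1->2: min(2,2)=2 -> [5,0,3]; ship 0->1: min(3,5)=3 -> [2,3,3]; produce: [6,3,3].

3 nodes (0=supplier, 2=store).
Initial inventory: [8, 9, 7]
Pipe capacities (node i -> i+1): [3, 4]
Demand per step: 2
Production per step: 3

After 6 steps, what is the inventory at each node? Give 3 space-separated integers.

Step 1: demand=2,sold=2 ship[1->2]=4 ship[0->1]=3 prod=3 -> inv=[8 8 9]
Step 2: demand=2,sold=2 ship[1->2]=4 ship[0->1]=3 prod=3 -> inv=[8 7 11]
Step 3: demand=2,sold=2 ship[1->2]=4 ship[0->1]=3 prod=3 -> inv=[8 6 13]
Step 4: demand=2,sold=2 ship[1->2]=4 ship[0->1]=3 prod=3 -> inv=[8 5 15]
Step 5: demand=2,sold=2 ship[1->2]=4 ship[0->1]=3 prod=3 -> inv=[8 4 17]
Step 6: demand=2,sold=2 ship[1->2]=4 ship[0->1]=3 prod=3 -> inv=[8 3 19]

8 3 19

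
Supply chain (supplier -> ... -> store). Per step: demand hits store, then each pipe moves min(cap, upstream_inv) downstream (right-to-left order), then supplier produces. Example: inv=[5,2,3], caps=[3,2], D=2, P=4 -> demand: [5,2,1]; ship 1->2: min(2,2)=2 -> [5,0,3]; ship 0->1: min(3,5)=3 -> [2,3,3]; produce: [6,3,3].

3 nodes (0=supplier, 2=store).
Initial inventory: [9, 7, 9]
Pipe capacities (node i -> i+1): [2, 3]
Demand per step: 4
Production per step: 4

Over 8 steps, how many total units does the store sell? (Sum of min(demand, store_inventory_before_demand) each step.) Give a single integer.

Answer: 28

Derivation:
Step 1: sold=4 (running total=4) -> [11 6 8]
Step 2: sold=4 (running total=8) -> [13 5 7]
Step 3: sold=4 (running total=12) -> [15 4 6]
Step 4: sold=4 (running total=16) -> [17 3 5]
Step 5: sold=4 (running total=20) -> [19 2 4]
Step 6: sold=4 (running total=24) -> [21 2 2]
Step 7: sold=2 (running total=26) -> [23 2 2]
Step 8: sold=2 (running total=28) -> [25 2 2]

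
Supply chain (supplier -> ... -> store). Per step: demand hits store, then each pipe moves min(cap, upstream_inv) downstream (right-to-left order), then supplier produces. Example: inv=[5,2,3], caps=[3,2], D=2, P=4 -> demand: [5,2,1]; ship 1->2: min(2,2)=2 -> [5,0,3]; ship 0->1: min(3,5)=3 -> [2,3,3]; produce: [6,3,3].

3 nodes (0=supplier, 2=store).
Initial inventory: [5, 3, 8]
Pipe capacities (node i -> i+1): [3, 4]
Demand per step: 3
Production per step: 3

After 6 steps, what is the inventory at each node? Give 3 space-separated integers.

Step 1: demand=3,sold=3 ship[1->2]=3 ship[0->1]=3 prod=3 -> inv=[5 3 8]
Step 2: demand=3,sold=3 ship[1->2]=3 ship[0->1]=3 prod=3 -> inv=[5 3 8]
Step 3: demand=3,sold=3 ship[1->2]=3 ship[0->1]=3 prod=3 -> inv=[5 3 8]
Step 4: demand=3,sold=3 ship[1->2]=3 ship[0->1]=3 prod=3 -> inv=[5 3 8]
Step 5: demand=3,sold=3 ship[1->2]=3 ship[0->1]=3 prod=3 -> inv=[5 3 8]
Step 6: demand=3,sold=3 ship[1->2]=3 ship[0->1]=3 prod=3 -> inv=[5 3 8]

5 3 8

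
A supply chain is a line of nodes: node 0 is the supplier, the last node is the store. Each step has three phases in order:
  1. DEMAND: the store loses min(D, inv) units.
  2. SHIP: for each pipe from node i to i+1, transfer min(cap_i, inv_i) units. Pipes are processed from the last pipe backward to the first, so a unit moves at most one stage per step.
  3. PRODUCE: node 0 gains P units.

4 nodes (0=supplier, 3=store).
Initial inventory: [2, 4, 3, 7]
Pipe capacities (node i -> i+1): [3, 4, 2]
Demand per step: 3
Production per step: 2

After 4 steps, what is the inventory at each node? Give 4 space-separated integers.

Step 1: demand=3,sold=3 ship[2->3]=2 ship[1->2]=4 ship[0->1]=2 prod=2 -> inv=[2 2 5 6]
Step 2: demand=3,sold=3 ship[2->3]=2 ship[1->2]=2 ship[0->1]=2 prod=2 -> inv=[2 2 5 5]
Step 3: demand=3,sold=3 ship[2->3]=2 ship[1->2]=2 ship[0->1]=2 prod=2 -> inv=[2 2 5 4]
Step 4: demand=3,sold=3 ship[2->3]=2 ship[1->2]=2 ship[0->1]=2 prod=2 -> inv=[2 2 5 3]

2 2 5 3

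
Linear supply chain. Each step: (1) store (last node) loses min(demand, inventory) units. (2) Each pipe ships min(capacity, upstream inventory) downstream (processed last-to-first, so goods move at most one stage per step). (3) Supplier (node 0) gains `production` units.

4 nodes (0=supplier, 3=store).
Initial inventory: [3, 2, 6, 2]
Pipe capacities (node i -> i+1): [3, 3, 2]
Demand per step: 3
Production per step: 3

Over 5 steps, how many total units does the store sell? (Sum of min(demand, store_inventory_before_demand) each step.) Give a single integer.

Answer: 10

Derivation:
Step 1: sold=2 (running total=2) -> [3 3 6 2]
Step 2: sold=2 (running total=4) -> [3 3 7 2]
Step 3: sold=2 (running total=6) -> [3 3 8 2]
Step 4: sold=2 (running total=8) -> [3 3 9 2]
Step 5: sold=2 (running total=10) -> [3 3 10 2]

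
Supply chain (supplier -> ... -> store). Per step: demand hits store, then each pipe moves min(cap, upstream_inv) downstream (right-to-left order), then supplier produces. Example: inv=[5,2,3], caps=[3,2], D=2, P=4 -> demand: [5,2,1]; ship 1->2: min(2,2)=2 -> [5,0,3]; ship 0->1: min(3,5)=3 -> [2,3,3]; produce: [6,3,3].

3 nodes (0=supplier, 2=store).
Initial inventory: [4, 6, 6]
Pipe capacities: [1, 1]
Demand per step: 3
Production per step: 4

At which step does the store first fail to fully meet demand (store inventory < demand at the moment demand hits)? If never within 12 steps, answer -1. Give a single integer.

Step 1: demand=3,sold=3 ship[1->2]=1 ship[0->1]=1 prod=4 -> [7 6 4]
Step 2: demand=3,sold=3 ship[1->2]=1 ship[0->1]=1 prod=4 -> [10 6 2]
Step 3: demand=3,sold=2 ship[1->2]=1 ship[0->1]=1 prod=4 -> [13 6 1]
Step 4: demand=3,sold=1 ship[1->2]=1 ship[0->1]=1 prod=4 -> [16 6 1]
Step 5: demand=3,sold=1 ship[1->2]=1 ship[0->1]=1 prod=4 -> [19 6 1]
Step 6: demand=3,sold=1 ship[1->2]=1 ship[0->1]=1 prod=4 -> [22 6 1]
Step 7: demand=3,sold=1 ship[1->2]=1 ship[0->1]=1 prod=4 -> [25 6 1]
Step 8: demand=3,sold=1 ship[1->2]=1 ship[0->1]=1 prod=4 -> [28 6 1]
Step 9: demand=3,sold=1 ship[1->2]=1 ship[0->1]=1 prod=4 -> [31 6 1]
Step 10: demand=3,sold=1 ship[1->2]=1 ship[0->1]=1 prod=4 -> [34 6 1]
Step 11: demand=3,sold=1 ship[1->2]=1 ship[0->1]=1 prod=4 -> [37 6 1]
Step 12: demand=3,sold=1 ship[1->2]=1 ship[0->1]=1 prod=4 -> [40 6 1]
First stockout at step 3

3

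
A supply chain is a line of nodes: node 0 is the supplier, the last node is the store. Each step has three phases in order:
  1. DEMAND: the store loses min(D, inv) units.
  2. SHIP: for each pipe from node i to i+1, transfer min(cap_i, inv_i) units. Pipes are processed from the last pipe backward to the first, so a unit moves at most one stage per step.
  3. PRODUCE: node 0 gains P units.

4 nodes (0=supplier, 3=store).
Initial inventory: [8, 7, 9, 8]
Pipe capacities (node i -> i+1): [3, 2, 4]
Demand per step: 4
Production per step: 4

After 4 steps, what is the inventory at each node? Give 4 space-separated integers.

Step 1: demand=4,sold=4 ship[2->3]=4 ship[1->2]=2 ship[0->1]=3 prod=4 -> inv=[9 8 7 8]
Step 2: demand=4,sold=4 ship[2->3]=4 ship[1->2]=2 ship[0->1]=3 prod=4 -> inv=[10 9 5 8]
Step 3: demand=4,sold=4 ship[2->3]=4 ship[1->2]=2 ship[0->1]=3 prod=4 -> inv=[11 10 3 8]
Step 4: demand=4,sold=4 ship[2->3]=3 ship[1->2]=2 ship[0->1]=3 prod=4 -> inv=[12 11 2 7]

12 11 2 7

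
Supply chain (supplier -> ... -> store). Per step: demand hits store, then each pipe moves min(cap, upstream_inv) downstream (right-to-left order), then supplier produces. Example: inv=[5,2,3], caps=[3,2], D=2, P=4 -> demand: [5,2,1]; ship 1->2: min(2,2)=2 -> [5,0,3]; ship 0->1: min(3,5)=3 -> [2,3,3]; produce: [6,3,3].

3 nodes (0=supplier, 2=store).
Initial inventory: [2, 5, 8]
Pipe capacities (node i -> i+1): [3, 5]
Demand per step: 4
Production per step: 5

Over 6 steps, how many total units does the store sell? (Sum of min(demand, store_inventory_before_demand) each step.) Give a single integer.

Step 1: sold=4 (running total=4) -> [5 2 9]
Step 2: sold=4 (running total=8) -> [7 3 7]
Step 3: sold=4 (running total=12) -> [9 3 6]
Step 4: sold=4 (running total=16) -> [11 3 5]
Step 5: sold=4 (running total=20) -> [13 3 4]
Step 6: sold=4 (running total=24) -> [15 3 3]

Answer: 24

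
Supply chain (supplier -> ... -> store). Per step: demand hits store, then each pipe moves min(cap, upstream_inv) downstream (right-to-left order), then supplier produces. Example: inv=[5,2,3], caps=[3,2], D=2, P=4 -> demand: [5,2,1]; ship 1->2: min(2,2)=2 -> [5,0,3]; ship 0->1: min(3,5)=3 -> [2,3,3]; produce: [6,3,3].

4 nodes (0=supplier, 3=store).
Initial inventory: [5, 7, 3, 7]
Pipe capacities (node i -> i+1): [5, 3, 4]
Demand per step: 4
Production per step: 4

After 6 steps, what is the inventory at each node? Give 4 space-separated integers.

Step 1: demand=4,sold=4 ship[2->3]=3 ship[1->2]=3 ship[0->1]=5 prod=4 -> inv=[4 9 3 6]
Step 2: demand=4,sold=4 ship[2->3]=3 ship[1->2]=3 ship[0->1]=4 prod=4 -> inv=[4 10 3 5]
Step 3: demand=4,sold=4 ship[2->3]=3 ship[1->2]=3 ship[0->1]=4 prod=4 -> inv=[4 11 3 4]
Step 4: demand=4,sold=4 ship[2->3]=3 ship[1->2]=3 ship[0->1]=4 prod=4 -> inv=[4 12 3 3]
Step 5: demand=4,sold=3 ship[2->3]=3 ship[1->2]=3 ship[0->1]=4 prod=4 -> inv=[4 13 3 3]
Step 6: demand=4,sold=3 ship[2->3]=3 ship[1->2]=3 ship[0->1]=4 prod=4 -> inv=[4 14 3 3]

4 14 3 3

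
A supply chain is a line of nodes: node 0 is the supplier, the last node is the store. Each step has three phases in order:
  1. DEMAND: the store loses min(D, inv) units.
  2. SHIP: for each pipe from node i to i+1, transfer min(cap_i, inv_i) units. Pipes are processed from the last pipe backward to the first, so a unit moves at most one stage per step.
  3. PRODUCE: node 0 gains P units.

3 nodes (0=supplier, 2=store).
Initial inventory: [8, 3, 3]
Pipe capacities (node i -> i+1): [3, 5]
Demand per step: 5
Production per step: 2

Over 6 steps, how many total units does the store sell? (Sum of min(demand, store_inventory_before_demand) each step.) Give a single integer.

Step 1: sold=3 (running total=3) -> [7 3 3]
Step 2: sold=3 (running total=6) -> [6 3 3]
Step 3: sold=3 (running total=9) -> [5 3 3]
Step 4: sold=3 (running total=12) -> [4 3 3]
Step 5: sold=3 (running total=15) -> [3 3 3]
Step 6: sold=3 (running total=18) -> [2 3 3]

Answer: 18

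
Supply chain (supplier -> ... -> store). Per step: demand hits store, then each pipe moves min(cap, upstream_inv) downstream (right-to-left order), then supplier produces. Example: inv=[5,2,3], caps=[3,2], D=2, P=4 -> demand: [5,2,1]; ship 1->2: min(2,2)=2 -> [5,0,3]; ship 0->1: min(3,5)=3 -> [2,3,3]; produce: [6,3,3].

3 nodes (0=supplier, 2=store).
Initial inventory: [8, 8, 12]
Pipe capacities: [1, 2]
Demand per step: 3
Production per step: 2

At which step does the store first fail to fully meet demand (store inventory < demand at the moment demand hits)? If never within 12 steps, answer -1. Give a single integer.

Step 1: demand=3,sold=3 ship[1->2]=2 ship[0->1]=1 prod=2 -> [9 7 11]
Step 2: demand=3,sold=3 ship[1->2]=2 ship[0->1]=1 prod=2 -> [10 6 10]
Step 3: demand=3,sold=3 ship[1->2]=2 ship[0->1]=1 prod=2 -> [11 5 9]
Step 4: demand=3,sold=3 ship[1->2]=2 ship[0->1]=1 prod=2 -> [12 4 8]
Step 5: demand=3,sold=3 ship[1->2]=2 ship[0->1]=1 prod=2 -> [13 3 7]
Step 6: demand=3,sold=3 ship[1->2]=2 ship[0->1]=1 prod=2 -> [14 2 6]
Step 7: demand=3,sold=3 ship[1->2]=2 ship[0->1]=1 prod=2 -> [15 1 5]
Step 8: demand=3,sold=3 ship[1->2]=1 ship[0->1]=1 prod=2 -> [16 1 3]
Step 9: demand=3,sold=3 ship[1->2]=1 ship[0->1]=1 prod=2 -> [17 1 1]
Step 10: demand=3,sold=1 ship[1->2]=1 ship[0->1]=1 prod=2 -> [18 1 1]
Step 11: demand=3,sold=1 ship[1->2]=1 ship[0->1]=1 prod=2 -> [19 1 1]
Step 12: demand=3,sold=1 ship[1->2]=1 ship[0->1]=1 prod=2 -> [20 1 1]
First stockout at step 10

10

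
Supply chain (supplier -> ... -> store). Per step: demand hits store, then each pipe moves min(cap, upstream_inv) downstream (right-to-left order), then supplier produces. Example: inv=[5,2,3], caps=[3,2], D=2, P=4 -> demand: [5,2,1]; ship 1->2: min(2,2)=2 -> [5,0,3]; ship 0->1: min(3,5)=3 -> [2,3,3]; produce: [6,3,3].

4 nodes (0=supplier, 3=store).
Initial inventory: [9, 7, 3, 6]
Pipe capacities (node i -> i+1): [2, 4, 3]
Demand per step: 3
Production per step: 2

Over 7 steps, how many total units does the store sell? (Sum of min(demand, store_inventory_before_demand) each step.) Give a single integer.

Step 1: sold=3 (running total=3) -> [9 5 4 6]
Step 2: sold=3 (running total=6) -> [9 3 5 6]
Step 3: sold=3 (running total=9) -> [9 2 5 6]
Step 4: sold=3 (running total=12) -> [9 2 4 6]
Step 5: sold=3 (running total=15) -> [9 2 3 6]
Step 6: sold=3 (running total=18) -> [9 2 2 6]
Step 7: sold=3 (running total=21) -> [9 2 2 5]

Answer: 21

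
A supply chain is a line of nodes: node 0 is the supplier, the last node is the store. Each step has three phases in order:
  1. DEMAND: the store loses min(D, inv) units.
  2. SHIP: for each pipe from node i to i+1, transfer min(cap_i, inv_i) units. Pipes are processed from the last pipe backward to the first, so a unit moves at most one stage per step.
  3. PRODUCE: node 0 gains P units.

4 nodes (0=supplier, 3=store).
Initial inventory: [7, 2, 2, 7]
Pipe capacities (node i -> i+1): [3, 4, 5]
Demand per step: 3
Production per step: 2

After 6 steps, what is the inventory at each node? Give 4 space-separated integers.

Step 1: demand=3,sold=3 ship[2->3]=2 ship[1->2]=2 ship[0->1]=3 prod=2 -> inv=[6 3 2 6]
Step 2: demand=3,sold=3 ship[2->3]=2 ship[1->2]=3 ship[0->1]=3 prod=2 -> inv=[5 3 3 5]
Step 3: demand=3,sold=3 ship[2->3]=3 ship[1->2]=3 ship[0->1]=3 prod=2 -> inv=[4 3 3 5]
Step 4: demand=3,sold=3 ship[2->3]=3 ship[1->2]=3 ship[0->1]=3 prod=2 -> inv=[3 3 3 5]
Step 5: demand=3,sold=3 ship[2->3]=3 ship[1->2]=3 ship[0->1]=3 prod=2 -> inv=[2 3 3 5]
Step 6: demand=3,sold=3 ship[2->3]=3 ship[1->2]=3 ship[0->1]=2 prod=2 -> inv=[2 2 3 5]

2 2 3 5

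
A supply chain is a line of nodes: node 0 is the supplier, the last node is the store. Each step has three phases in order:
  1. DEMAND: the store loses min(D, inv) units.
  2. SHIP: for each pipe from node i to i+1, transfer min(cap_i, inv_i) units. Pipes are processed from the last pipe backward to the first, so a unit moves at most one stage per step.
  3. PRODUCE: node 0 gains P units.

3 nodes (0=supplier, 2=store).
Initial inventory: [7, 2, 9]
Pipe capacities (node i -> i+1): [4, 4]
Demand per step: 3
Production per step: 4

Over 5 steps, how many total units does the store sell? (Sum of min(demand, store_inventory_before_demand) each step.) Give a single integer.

Step 1: sold=3 (running total=3) -> [7 4 8]
Step 2: sold=3 (running total=6) -> [7 4 9]
Step 3: sold=3 (running total=9) -> [7 4 10]
Step 4: sold=3 (running total=12) -> [7 4 11]
Step 5: sold=3 (running total=15) -> [7 4 12]

Answer: 15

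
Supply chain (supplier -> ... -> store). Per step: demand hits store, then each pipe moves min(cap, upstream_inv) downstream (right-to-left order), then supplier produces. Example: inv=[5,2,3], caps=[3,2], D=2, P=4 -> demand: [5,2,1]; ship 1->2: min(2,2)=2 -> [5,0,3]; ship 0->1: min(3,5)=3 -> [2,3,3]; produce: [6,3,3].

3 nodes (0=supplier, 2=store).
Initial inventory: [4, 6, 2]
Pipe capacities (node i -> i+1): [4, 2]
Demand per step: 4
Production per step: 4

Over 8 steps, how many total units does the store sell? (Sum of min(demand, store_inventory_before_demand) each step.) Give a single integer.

Answer: 16

Derivation:
Step 1: sold=2 (running total=2) -> [4 8 2]
Step 2: sold=2 (running total=4) -> [4 10 2]
Step 3: sold=2 (running total=6) -> [4 12 2]
Step 4: sold=2 (running total=8) -> [4 14 2]
Step 5: sold=2 (running total=10) -> [4 16 2]
Step 6: sold=2 (running total=12) -> [4 18 2]
Step 7: sold=2 (running total=14) -> [4 20 2]
Step 8: sold=2 (running total=16) -> [4 22 2]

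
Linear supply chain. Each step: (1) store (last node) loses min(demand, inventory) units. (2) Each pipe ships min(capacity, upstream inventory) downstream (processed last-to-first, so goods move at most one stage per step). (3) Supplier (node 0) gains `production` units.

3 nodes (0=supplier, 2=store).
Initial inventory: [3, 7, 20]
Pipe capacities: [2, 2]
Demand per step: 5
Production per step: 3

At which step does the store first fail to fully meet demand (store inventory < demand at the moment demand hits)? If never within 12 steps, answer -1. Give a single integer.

Step 1: demand=5,sold=5 ship[1->2]=2 ship[0->1]=2 prod=3 -> [4 7 17]
Step 2: demand=5,sold=5 ship[1->2]=2 ship[0->1]=2 prod=3 -> [5 7 14]
Step 3: demand=5,sold=5 ship[1->2]=2 ship[0->1]=2 prod=3 -> [6 7 11]
Step 4: demand=5,sold=5 ship[1->2]=2 ship[0->1]=2 prod=3 -> [7 7 8]
Step 5: demand=5,sold=5 ship[1->2]=2 ship[0->1]=2 prod=3 -> [8 7 5]
Step 6: demand=5,sold=5 ship[1->2]=2 ship[0->1]=2 prod=3 -> [9 7 2]
Step 7: demand=5,sold=2 ship[1->2]=2 ship[0->1]=2 prod=3 -> [10 7 2]
Step 8: demand=5,sold=2 ship[1->2]=2 ship[0->1]=2 prod=3 -> [11 7 2]
Step 9: demand=5,sold=2 ship[1->2]=2 ship[0->1]=2 prod=3 -> [12 7 2]
Step 10: demand=5,sold=2 ship[1->2]=2 ship[0->1]=2 prod=3 -> [13 7 2]
Step 11: demand=5,sold=2 ship[1->2]=2 ship[0->1]=2 prod=3 -> [14 7 2]
Step 12: demand=5,sold=2 ship[1->2]=2 ship[0->1]=2 prod=3 -> [15 7 2]
First stockout at step 7

7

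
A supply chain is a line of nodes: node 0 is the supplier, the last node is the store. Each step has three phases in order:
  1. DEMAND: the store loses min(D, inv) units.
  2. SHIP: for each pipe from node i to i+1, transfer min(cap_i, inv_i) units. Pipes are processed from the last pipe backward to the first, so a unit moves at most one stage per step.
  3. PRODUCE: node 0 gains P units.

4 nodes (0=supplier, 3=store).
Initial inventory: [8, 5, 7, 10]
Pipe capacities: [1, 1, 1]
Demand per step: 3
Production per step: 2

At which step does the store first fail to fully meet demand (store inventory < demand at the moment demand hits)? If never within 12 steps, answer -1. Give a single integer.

Step 1: demand=3,sold=3 ship[2->3]=1 ship[1->2]=1 ship[0->1]=1 prod=2 -> [9 5 7 8]
Step 2: demand=3,sold=3 ship[2->3]=1 ship[1->2]=1 ship[0->1]=1 prod=2 -> [10 5 7 6]
Step 3: demand=3,sold=3 ship[2->3]=1 ship[1->2]=1 ship[0->1]=1 prod=2 -> [11 5 7 4]
Step 4: demand=3,sold=3 ship[2->3]=1 ship[1->2]=1 ship[0->1]=1 prod=2 -> [12 5 7 2]
Step 5: demand=3,sold=2 ship[2->3]=1 ship[1->2]=1 ship[0->1]=1 prod=2 -> [13 5 7 1]
Step 6: demand=3,sold=1 ship[2->3]=1 ship[1->2]=1 ship[0->1]=1 prod=2 -> [14 5 7 1]
Step 7: demand=3,sold=1 ship[2->3]=1 ship[1->2]=1 ship[0->1]=1 prod=2 -> [15 5 7 1]
Step 8: demand=3,sold=1 ship[2->3]=1 ship[1->2]=1 ship[0->1]=1 prod=2 -> [16 5 7 1]
Step 9: demand=3,sold=1 ship[2->3]=1 ship[1->2]=1 ship[0->1]=1 prod=2 -> [17 5 7 1]
Step 10: demand=3,sold=1 ship[2->3]=1 ship[1->2]=1 ship[0->1]=1 prod=2 -> [18 5 7 1]
Step 11: demand=3,sold=1 ship[2->3]=1 ship[1->2]=1 ship[0->1]=1 prod=2 -> [19 5 7 1]
Step 12: demand=3,sold=1 ship[2->3]=1 ship[1->2]=1 ship[0->1]=1 prod=2 -> [20 5 7 1]
First stockout at step 5

5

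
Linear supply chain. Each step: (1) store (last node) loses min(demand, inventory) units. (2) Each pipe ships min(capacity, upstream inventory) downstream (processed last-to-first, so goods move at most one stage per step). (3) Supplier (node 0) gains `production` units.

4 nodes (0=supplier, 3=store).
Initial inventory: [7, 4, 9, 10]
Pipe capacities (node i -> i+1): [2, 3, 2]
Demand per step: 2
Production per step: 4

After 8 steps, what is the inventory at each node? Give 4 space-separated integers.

Step 1: demand=2,sold=2 ship[2->3]=2 ship[1->2]=3 ship[0->1]=2 prod=4 -> inv=[9 3 10 10]
Step 2: demand=2,sold=2 ship[2->3]=2 ship[1->2]=3 ship[0->1]=2 prod=4 -> inv=[11 2 11 10]
Step 3: demand=2,sold=2 ship[2->3]=2 ship[1->2]=2 ship[0->1]=2 prod=4 -> inv=[13 2 11 10]
Step 4: demand=2,sold=2 ship[2->3]=2 ship[1->2]=2 ship[0->1]=2 prod=4 -> inv=[15 2 11 10]
Step 5: demand=2,sold=2 ship[2->3]=2 ship[1->2]=2 ship[0->1]=2 prod=4 -> inv=[17 2 11 10]
Step 6: demand=2,sold=2 ship[2->3]=2 ship[1->2]=2 ship[0->1]=2 prod=4 -> inv=[19 2 11 10]
Step 7: demand=2,sold=2 ship[2->3]=2 ship[1->2]=2 ship[0->1]=2 prod=4 -> inv=[21 2 11 10]
Step 8: demand=2,sold=2 ship[2->3]=2 ship[1->2]=2 ship[0->1]=2 prod=4 -> inv=[23 2 11 10]

23 2 11 10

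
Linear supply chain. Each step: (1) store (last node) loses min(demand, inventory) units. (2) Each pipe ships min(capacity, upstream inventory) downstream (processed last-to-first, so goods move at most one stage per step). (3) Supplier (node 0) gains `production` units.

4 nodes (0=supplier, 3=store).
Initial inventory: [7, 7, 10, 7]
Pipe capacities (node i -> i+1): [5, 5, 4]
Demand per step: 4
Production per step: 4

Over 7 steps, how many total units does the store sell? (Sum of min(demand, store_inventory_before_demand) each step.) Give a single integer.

Answer: 28

Derivation:
Step 1: sold=4 (running total=4) -> [6 7 11 7]
Step 2: sold=4 (running total=8) -> [5 7 12 7]
Step 3: sold=4 (running total=12) -> [4 7 13 7]
Step 4: sold=4 (running total=16) -> [4 6 14 7]
Step 5: sold=4 (running total=20) -> [4 5 15 7]
Step 6: sold=4 (running total=24) -> [4 4 16 7]
Step 7: sold=4 (running total=28) -> [4 4 16 7]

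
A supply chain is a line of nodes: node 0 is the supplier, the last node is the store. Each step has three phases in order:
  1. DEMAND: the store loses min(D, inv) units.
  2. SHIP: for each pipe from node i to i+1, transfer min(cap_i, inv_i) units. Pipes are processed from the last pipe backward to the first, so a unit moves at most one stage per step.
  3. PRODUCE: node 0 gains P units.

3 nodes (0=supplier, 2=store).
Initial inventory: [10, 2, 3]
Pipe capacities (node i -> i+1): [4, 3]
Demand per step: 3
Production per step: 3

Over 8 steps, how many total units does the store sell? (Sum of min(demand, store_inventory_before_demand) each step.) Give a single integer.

Answer: 23

Derivation:
Step 1: sold=3 (running total=3) -> [9 4 2]
Step 2: sold=2 (running total=5) -> [8 5 3]
Step 3: sold=3 (running total=8) -> [7 6 3]
Step 4: sold=3 (running total=11) -> [6 7 3]
Step 5: sold=3 (running total=14) -> [5 8 3]
Step 6: sold=3 (running total=17) -> [4 9 3]
Step 7: sold=3 (running total=20) -> [3 10 3]
Step 8: sold=3 (running total=23) -> [3 10 3]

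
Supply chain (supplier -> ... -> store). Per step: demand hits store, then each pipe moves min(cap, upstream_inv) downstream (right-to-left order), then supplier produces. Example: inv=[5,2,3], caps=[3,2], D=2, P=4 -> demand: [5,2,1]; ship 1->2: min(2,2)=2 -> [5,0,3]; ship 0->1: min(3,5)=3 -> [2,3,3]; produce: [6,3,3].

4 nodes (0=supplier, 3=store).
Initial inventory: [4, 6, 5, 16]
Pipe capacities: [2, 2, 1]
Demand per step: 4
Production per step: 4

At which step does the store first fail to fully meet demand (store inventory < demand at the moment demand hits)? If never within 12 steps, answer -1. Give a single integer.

Step 1: demand=4,sold=4 ship[2->3]=1 ship[1->2]=2 ship[0->1]=2 prod=4 -> [6 6 6 13]
Step 2: demand=4,sold=4 ship[2->3]=1 ship[1->2]=2 ship[0->1]=2 prod=4 -> [8 6 7 10]
Step 3: demand=4,sold=4 ship[2->3]=1 ship[1->2]=2 ship[0->1]=2 prod=4 -> [10 6 8 7]
Step 4: demand=4,sold=4 ship[2->3]=1 ship[1->2]=2 ship[0->1]=2 prod=4 -> [12 6 9 4]
Step 5: demand=4,sold=4 ship[2->3]=1 ship[1->2]=2 ship[0->1]=2 prod=4 -> [14 6 10 1]
Step 6: demand=4,sold=1 ship[2->3]=1 ship[1->2]=2 ship[0->1]=2 prod=4 -> [16 6 11 1]
Step 7: demand=4,sold=1 ship[2->3]=1 ship[1->2]=2 ship[0->1]=2 prod=4 -> [18 6 12 1]
Step 8: demand=4,sold=1 ship[2->3]=1 ship[1->2]=2 ship[0->1]=2 prod=4 -> [20 6 13 1]
Step 9: demand=4,sold=1 ship[2->3]=1 ship[1->2]=2 ship[0->1]=2 prod=4 -> [22 6 14 1]
Step 10: demand=4,sold=1 ship[2->3]=1 ship[1->2]=2 ship[0->1]=2 prod=4 -> [24 6 15 1]
Step 11: demand=4,sold=1 ship[2->3]=1 ship[1->2]=2 ship[0->1]=2 prod=4 -> [26 6 16 1]
Step 12: demand=4,sold=1 ship[2->3]=1 ship[1->2]=2 ship[0->1]=2 prod=4 -> [28 6 17 1]
First stockout at step 6

6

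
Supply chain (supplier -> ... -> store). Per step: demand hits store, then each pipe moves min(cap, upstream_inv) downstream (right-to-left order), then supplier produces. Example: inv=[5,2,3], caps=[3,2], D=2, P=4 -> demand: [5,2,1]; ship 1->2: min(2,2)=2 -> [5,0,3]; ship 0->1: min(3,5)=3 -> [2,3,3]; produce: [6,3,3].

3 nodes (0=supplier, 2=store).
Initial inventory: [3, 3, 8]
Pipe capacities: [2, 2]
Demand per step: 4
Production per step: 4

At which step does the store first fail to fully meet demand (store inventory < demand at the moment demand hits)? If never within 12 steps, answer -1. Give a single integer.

Step 1: demand=4,sold=4 ship[1->2]=2 ship[0->1]=2 prod=4 -> [5 3 6]
Step 2: demand=4,sold=4 ship[1->2]=2 ship[0->1]=2 prod=4 -> [7 3 4]
Step 3: demand=4,sold=4 ship[1->2]=2 ship[0->1]=2 prod=4 -> [9 3 2]
Step 4: demand=4,sold=2 ship[1->2]=2 ship[0->1]=2 prod=4 -> [11 3 2]
Step 5: demand=4,sold=2 ship[1->2]=2 ship[0->1]=2 prod=4 -> [13 3 2]
Step 6: demand=4,sold=2 ship[1->2]=2 ship[0->1]=2 prod=4 -> [15 3 2]
Step 7: demand=4,sold=2 ship[1->2]=2 ship[0->1]=2 prod=4 -> [17 3 2]
Step 8: demand=4,sold=2 ship[1->2]=2 ship[0->1]=2 prod=4 -> [19 3 2]
Step 9: demand=4,sold=2 ship[1->2]=2 ship[0->1]=2 prod=4 -> [21 3 2]
Step 10: demand=4,sold=2 ship[1->2]=2 ship[0->1]=2 prod=4 -> [23 3 2]
Step 11: demand=4,sold=2 ship[1->2]=2 ship[0->1]=2 prod=4 -> [25 3 2]
Step 12: demand=4,sold=2 ship[1->2]=2 ship[0->1]=2 prod=4 -> [27 3 2]
First stockout at step 4

4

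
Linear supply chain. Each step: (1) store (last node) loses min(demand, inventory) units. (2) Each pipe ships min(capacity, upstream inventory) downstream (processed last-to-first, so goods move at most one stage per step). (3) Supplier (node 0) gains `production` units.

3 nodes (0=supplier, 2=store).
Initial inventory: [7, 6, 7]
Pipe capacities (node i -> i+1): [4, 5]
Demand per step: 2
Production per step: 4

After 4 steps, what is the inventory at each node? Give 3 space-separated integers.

Step 1: demand=2,sold=2 ship[1->2]=5 ship[0->1]=4 prod=4 -> inv=[7 5 10]
Step 2: demand=2,sold=2 ship[1->2]=5 ship[0->1]=4 prod=4 -> inv=[7 4 13]
Step 3: demand=2,sold=2 ship[1->2]=4 ship[0->1]=4 prod=4 -> inv=[7 4 15]
Step 4: demand=2,sold=2 ship[1->2]=4 ship[0->1]=4 prod=4 -> inv=[7 4 17]

7 4 17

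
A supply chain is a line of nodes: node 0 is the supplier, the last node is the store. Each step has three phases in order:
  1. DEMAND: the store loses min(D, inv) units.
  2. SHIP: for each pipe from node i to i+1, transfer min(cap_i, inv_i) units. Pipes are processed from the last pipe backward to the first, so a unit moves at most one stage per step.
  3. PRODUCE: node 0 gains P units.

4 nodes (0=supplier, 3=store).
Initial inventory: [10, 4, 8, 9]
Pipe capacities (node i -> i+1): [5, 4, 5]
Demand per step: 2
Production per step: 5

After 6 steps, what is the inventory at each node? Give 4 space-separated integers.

Step 1: demand=2,sold=2 ship[2->3]=5 ship[1->2]=4 ship[0->1]=5 prod=5 -> inv=[10 5 7 12]
Step 2: demand=2,sold=2 ship[2->3]=5 ship[1->2]=4 ship[0->1]=5 prod=5 -> inv=[10 6 6 15]
Step 3: demand=2,sold=2 ship[2->3]=5 ship[1->2]=4 ship[0->1]=5 prod=5 -> inv=[10 7 5 18]
Step 4: demand=2,sold=2 ship[2->3]=5 ship[1->2]=4 ship[0->1]=5 prod=5 -> inv=[10 8 4 21]
Step 5: demand=2,sold=2 ship[2->3]=4 ship[1->2]=4 ship[0->1]=5 prod=5 -> inv=[10 9 4 23]
Step 6: demand=2,sold=2 ship[2->3]=4 ship[1->2]=4 ship[0->1]=5 prod=5 -> inv=[10 10 4 25]

10 10 4 25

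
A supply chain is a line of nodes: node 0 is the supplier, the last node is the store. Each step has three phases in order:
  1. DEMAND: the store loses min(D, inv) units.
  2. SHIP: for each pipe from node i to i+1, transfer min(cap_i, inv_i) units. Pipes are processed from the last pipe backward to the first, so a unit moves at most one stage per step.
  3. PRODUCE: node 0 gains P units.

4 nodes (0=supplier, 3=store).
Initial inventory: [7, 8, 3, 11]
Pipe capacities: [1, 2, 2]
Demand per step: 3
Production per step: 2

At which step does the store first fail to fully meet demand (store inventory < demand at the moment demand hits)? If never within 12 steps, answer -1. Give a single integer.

Step 1: demand=3,sold=3 ship[2->3]=2 ship[1->2]=2 ship[0->1]=1 prod=2 -> [8 7 3 10]
Step 2: demand=3,sold=3 ship[2->3]=2 ship[1->2]=2 ship[0->1]=1 prod=2 -> [9 6 3 9]
Step 3: demand=3,sold=3 ship[2->3]=2 ship[1->2]=2 ship[0->1]=1 prod=2 -> [10 5 3 8]
Step 4: demand=3,sold=3 ship[2->3]=2 ship[1->2]=2 ship[0->1]=1 prod=2 -> [11 4 3 7]
Step 5: demand=3,sold=3 ship[2->3]=2 ship[1->2]=2 ship[0->1]=1 prod=2 -> [12 3 3 6]
Step 6: demand=3,sold=3 ship[2->3]=2 ship[1->2]=2 ship[0->1]=1 prod=2 -> [13 2 3 5]
Step 7: demand=3,sold=3 ship[2->3]=2 ship[1->2]=2 ship[0->1]=1 prod=2 -> [14 1 3 4]
Step 8: demand=3,sold=3 ship[2->3]=2 ship[1->2]=1 ship[0->1]=1 prod=2 -> [15 1 2 3]
Step 9: demand=3,sold=3 ship[2->3]=2 ship[1->2]=1 ship[0->1]=1 prod=2 -> [16 1 1 2]
Step 10: demand=3,sold=2 ship[2->3]=1 ship[1->2]=1 ship[0->1]=1 prod=2 -> [17 1 1 1]
Step 11: demand=3,sold=1 ship[2->3]=1 ship[1->2]=1 ship[0->1]=1 prod=2 -> [18 1 1 1]
Step 12: demand=3,sold=1 ship[2->3]=1 ship[1->2]=1 ship[0->1]=1 prod=2 -> [19 1 1 1]
First stockout at step 10

10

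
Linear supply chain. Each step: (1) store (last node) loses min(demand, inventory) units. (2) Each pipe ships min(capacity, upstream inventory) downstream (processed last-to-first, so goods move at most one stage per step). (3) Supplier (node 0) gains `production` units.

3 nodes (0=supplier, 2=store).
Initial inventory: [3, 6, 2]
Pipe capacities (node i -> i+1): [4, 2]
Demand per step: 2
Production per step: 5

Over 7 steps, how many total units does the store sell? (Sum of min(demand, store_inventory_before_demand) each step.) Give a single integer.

Step 1: sold=2 (running total=2) -> [5 7 2]
Step 2: sold=2 (running total=4) -> [6 9 2]
Step 3: sold=2 (running total=6) -> [7 11 2]
Step 4: sold=2 (running total=8) -> [8 13 2]
Step 5: sold=2 (running total=10) -> [9 15 2]
Step 6: sold=2 (running total=12) -> [10 17 2]
Step 7: sold=2 (running total=14) -> [11 19 2]

Answer: 14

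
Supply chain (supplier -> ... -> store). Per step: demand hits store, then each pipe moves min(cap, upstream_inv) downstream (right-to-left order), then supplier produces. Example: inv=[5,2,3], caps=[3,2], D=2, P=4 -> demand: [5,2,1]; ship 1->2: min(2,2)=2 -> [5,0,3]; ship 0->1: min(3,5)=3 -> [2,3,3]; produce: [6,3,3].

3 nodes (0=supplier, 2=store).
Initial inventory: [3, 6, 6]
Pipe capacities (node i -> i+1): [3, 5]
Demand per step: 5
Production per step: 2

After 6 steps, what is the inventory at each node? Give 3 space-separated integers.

Step 1: demand=5,sold=5 ship[1->2]=5 ship[0->1]=3 prod=2 -> inv=[2 4 6]
Step 2: demand=5,sold=5 ship[1->2]=4 ship[0->1]=2 prod=2 -> inv=[2 2 5]
Step 3: demand=5,sold=5 ship[1->2]=2 ship[0->1]=2 prod=2 -> inv=[2 2 2]
Step 4: demand=5,sold=2 ship[1->2]=2 ship[0->1]=2 prod=2 -> inv=[2 2 2]
Step 5: demand=5,sold=2 ship[1->2]=2 ship[0->1]=2 prod=2 -> inv=[2 2 2]
Step 6: demand=5,sold=2 ship[1->2]=2 ship[0->1]=2 prod=2 -> inv=[2 2 2]

2 2 2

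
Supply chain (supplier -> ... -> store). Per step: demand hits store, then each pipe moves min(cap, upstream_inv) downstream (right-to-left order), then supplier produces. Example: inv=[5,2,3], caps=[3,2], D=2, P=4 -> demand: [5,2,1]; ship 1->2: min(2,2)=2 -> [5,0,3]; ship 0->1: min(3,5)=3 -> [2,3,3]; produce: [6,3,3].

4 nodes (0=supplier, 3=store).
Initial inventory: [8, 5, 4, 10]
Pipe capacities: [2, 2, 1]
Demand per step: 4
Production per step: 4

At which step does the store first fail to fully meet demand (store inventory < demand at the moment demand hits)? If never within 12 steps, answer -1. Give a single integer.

Step 1: demand=4,sold=4 ship[2->3]=1 ship[1->2]=2 ship[0->1]=2 prod=4 -> [10 5 5 7]
Step 2: demand=4,sold=4 ship[2->3]=1 ship[1->2]=2 ship[0->1]=2 prod=4 -> [12 5 6 4]
Step 3: demand=4,sold=4 ship[2->3]=1 ship[1->2]=2 ship[0->1]=2 prod=4 -> [14 5 7 1]
Step 4: demand=4,sold=1 ship[2->3]=1 ship[1->2]=2 ship[0->1]=2 prod=4 -> [16 5 8 1]
Step 5: demand=4,sold=1 ship[2->3]=1 ship[1->2]=2 ship[0->1]=2 prod=4 -> [18 5 9 1]
Step 6: demand=4,sold=1 ship[2->3]=1 ship[1->2]=2 ship[0->1]=2 prod=4 -> [20 5 10 1]
Step 7: demand=4,sold=1 ship[2->3]=1 ship[1->2]=2 ship[0->1]=2 prod=4 -> [22 5 11 1]
Step 8: demand=4,sold=1 ship[2->3]=1 ship[1->2]=2 ship[0->1]=2 prod=4 -> [24 5 12 1]
Step 9: demand=4,sold=1 ship[2->3]=1 ship[1->2]=2 ship[0->1]=2 prod=4 -> [26 5 13 1]
Step 10: demand=4,sold=1 ship[2->3]=1 ship[1->2]=2 ship[0->1]=2 prod=4 -> [28 5 14 1]
Step 11: demand=4,sold=1 ship[2->3]=1 ship[1->2]=2 ship[0->1]=2 prod=4 -> [30 5 15 1]
Step 12: demand=4,sold=1 ship[2->3]=1 ship[1->2]=2 ship[0->1]=2 prod=4 -> [32 5 16 1]
First stockout at step 4

4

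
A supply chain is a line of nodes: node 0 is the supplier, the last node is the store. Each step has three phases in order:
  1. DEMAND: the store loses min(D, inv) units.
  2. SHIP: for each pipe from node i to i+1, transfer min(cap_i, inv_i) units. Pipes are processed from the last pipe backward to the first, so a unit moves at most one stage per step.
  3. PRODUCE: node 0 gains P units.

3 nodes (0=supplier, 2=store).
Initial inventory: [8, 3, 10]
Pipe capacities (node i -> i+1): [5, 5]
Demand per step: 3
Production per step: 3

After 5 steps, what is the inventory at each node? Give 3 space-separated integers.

Step 1: demand=3,sold=3 ship[1->2]=3 ship[0->1]=5 prod=3 -> inv=[6 5 10]
Step 2: demand=3,sold=3 ship[1->2]=5 ship[0->1]=5 prod=3 -> inv=[4 5 12]
Step 3: demand=3,sold=3 ship[1->2]=5 ship[0->1]=4 prod=3 -> inv=[3 4 14]
Step 4: demand=3,sold=3 ship[1->2]=4 ship[0->1]=3 prod=3 -> inv=[3 3 15]
Step 5: demand=3,sold=3 ship[1->2]=3 ship[0->1]=3 prod=3 -> inv=[3 3 15]

3 3 15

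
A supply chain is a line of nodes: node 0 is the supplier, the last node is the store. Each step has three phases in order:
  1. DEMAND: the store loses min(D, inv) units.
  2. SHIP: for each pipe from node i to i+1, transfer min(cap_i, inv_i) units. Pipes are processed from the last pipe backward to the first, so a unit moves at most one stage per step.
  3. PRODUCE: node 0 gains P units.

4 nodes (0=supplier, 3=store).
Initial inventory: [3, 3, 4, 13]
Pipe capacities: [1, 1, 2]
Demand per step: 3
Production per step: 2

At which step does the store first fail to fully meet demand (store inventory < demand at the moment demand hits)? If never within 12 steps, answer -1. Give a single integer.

Step 1: demand=3,sold=3 ship[2->3]=2 ship[1->2]=1 ship[0->1]=1 prod=2 -> [4 3 3 12]
Step 2: demand=3,sold=3 ship[2->3]=2 ship[1->2]=1 ship[0->1]=1 prod=2 -> [5 3 2 11]
Step 3: demand=3,sold=3 ship[2->3]=2 ship[1->2]=1 ship[0->1]=1 prod=2 -> [6 3 1 10]
Step 4: demand=3,sold=3 ship[2->3]=1 ship[1->2]=1 ship[0->1]=1 prod=2 -> [7 3 1 8]
Step 5: demand=3,sold=3 ship[2->3]=1 ship[1->2]=1 ship[0->1]=1 prod=2 -> [8 3 1 6]
Step 6: demand=3,sold=3 ship[2->3]=1 ship[1->2]=1 ship[0->1]=1 prod=2 -> [9 3 1 4]
Step 7: demand=3,sold=3 ship[2->3]=1 ship[1->2]=1 ship[0->1]=1 prod=2 -> [10 3 1 2]
Step 8: demand=3,sold=2 ship[2->3]=1 ship[1->2]=1 ship[0->1]=1 prod=2 -> [11 3 1 1]
Step 9: demand=3,sold=1 ship[2->3]=1 ship[1->2]=1 ship[0->1]=1 prod=2 -> [12 3 1 1]
Step 10: demand=3,sold=1 ship[2->3]=1 ship[1->2]=1 ship[0->1]=1 prod=2 -> [13 3 1 1]
Step 11: demand=3,sold=1 ship[2->3]=1 ship[1->2]=1 ship[0->1]=1 prod=2 -> [14 3 1 1]
Step 12: demand=3,sold=1 ship[2->3]=1 ship[1->2]=1 ship[0->1]=1 prod=2 -> [15 3 1 1]
First stockout at step 8

8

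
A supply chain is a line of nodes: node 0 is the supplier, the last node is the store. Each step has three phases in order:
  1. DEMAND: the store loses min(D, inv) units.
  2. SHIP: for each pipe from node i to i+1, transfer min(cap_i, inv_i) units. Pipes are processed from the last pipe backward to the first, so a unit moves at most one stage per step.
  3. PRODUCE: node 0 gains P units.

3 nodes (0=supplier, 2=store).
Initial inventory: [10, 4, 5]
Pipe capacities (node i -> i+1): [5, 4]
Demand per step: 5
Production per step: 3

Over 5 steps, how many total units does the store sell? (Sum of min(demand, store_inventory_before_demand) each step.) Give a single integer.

Answer: 21

Derivation:
Step 1: sold=5 (running total=5) -> [8 5 4]
Step 2: sold=4 (running total=9) -> [6 6 4]
Step 3: sold=4 (running total=13) -> [4 7 4]
Step 4: sold=4 (running total=17) -> [3 7 4]
Step 5: sold=4 (running total=21) -> [3 6 4]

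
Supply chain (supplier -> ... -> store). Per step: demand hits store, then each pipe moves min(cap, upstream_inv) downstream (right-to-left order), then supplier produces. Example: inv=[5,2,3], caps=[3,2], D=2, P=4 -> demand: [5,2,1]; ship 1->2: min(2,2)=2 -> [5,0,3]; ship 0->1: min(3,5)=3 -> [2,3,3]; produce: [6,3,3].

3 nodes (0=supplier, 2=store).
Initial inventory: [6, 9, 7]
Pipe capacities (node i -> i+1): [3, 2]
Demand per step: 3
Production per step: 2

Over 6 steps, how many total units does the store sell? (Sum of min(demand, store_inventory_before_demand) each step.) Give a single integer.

Step 1: sold=3 (running total=3) -> [5 10 6]
Step 2: sold=3 (running total=6) -> [4 11 5]
Step 3: sold=3 (running total=9) -> [3 12 4]
Step 4: sold=3 (running total=12) -> [2 13 3]
Step 5: sold=3 (running total=15) -> [2 13 2]
Step 6: sold=2 (running total=17) -> [2 13 2]

Answer: 17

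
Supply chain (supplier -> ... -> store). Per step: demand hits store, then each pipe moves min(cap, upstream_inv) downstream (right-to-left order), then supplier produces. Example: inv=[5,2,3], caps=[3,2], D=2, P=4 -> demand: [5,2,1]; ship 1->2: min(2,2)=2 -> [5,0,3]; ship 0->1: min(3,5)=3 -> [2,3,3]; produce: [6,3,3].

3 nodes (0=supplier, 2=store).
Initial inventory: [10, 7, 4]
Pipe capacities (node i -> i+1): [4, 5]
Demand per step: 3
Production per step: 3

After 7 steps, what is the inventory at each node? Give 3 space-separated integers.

Step 1: demand=3,sold=3 ship[1->2]=5 ship[0->1]=4 prod=3 -> inv=[9 6 6]
Step 2: demand=3,sold=3 ship[1->2]=5 ship[0->1]=4 prod=3 -> inv=[8 5 8]
Step 3: demand=3,sold=3 ship[1->2]=5 ship[0->1]=4 prod=3 -> inv=[7 4 10]
Step 4: demand=3,sold=3 ship[1->2]=4 ship[0->1]=4 prod=3 -> inv=[6 4 11]
Step 5: demand=3,sold=3 ship[1->2]=4 ship[0->1]=4 prod=3 -> inv=[5 4 12]
Step 6: demand=3,sold=3 ship[1->2]=4 ship[0->1]=4 prod=3 -> inv=[4 4 13]
Step 7: demand=3,sold=3 ship[1->2]=4 ship[0->1]=4 prod=3 -> inv=[3 4 14]

3 4 14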